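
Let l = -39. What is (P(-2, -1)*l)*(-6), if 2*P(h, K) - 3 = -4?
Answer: -117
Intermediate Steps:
P(h, K) = -1/2 (P(h, K) = 3/2 + (1/2)*(-4) = 3/2 - 2 = -1/2)
(P(-2, -1)*l)*(-6) = -1/2*(-39)*(-6) = (39/2)*(-6) = -117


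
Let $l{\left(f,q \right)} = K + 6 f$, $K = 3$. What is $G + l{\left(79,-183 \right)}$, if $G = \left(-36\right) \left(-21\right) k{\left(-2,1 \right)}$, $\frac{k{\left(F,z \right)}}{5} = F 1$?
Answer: $-7083$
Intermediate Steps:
$l{\left(f,q \right)} = 3 + 6 f$
$k{\left(F,z \right)} = 5 F$ ($k{\left(F,z \right)} = 5 F 1 = 5 F$)
$G = -7560$ ($G = \left(-36\right) \left(-21\right) 5 \left(-2\right) = 756 \left(-10\right) = -7560$)
$G + l{\left(79,-183 \right)} = -7560 + \left(3 + 6 \cdot 79\right) = -7560 + \left(3 + 474\right) = -7560 + 477 = -7083$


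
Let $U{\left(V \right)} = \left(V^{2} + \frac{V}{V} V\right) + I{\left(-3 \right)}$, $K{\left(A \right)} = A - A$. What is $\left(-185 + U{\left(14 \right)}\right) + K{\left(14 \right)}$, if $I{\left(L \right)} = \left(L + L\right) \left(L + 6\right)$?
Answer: $7$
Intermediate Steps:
$I{\left(L \right)} = 2 L \left(6 + L\right)$
$K{\left(A \right)} = 0$
$U{\left(V \right)} = -18 + V + V^{2}$ ($U{\left(V \right)} = \left(V^{2} + \frac{V}{V} V\right) + 2 \left(-3\right) \left(6 - 3\right) = \left(V^{2} + 1 V\right) + 2 \left(-3\right) 3 = \left(V^{2} + V\right) - 18 = \left(V + V^{2}\right) - 18 = -18 + V + V^{2}$)
$\left(-185 + U{\left(14 \right)}\right) + K{\left(14 \right)} = \left(-185 + \left(-18 + 14 + 14^{2}\right)\right) + 0 = \left(-185 + \left(-18 + 14 + 196\right)\right) + 0 = \left(-185 + 192\right) + 0 = 7 + 0 = 7$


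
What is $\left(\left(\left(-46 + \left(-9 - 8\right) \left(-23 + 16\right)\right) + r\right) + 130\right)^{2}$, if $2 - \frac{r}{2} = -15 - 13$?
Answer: $69169$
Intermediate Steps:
$r = 60$ ($r = 4 - 2 \left(-15 - 13\right) = 4 - -56 = 4 + 56 = 60$)
$\left(\left(\left(-46 + \left(-9 - 8\right) \left(-23 + 16\right)\right) + r\right) + 130\right)^{2} = \left(\left(\left(-46 + \left(-9 - 8\right) \left(-23 + 16\right)\right) + 60\right) + 130\right)^{2} = \left(\left(\left(-46 - -119\right) + 60\right) + 130\right)^{2} = \left(\left(\left(-46 + 119\right) + 60\right) + 130\right)^{2} = \left(\left(73 + 60\right) + 130\right)^{2} = \left(133 + 130\right)^{2} = 263^{2} = 69169$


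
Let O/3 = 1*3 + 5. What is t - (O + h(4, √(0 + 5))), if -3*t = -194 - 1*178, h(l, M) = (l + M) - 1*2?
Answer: 98 - √5 ≈ 95.764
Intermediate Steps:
h(l, M) = -2 + M + l (h(l, M) = (M + l) - 2 = -2 + M + l)
t = 124 (t = -(-194 - 1*178)/3 = -(-194 - 178)/3 = -⅓*(-372) = 124)
O = 24 (O = 3*(1*3 + 5) = 3*(3 + 5) = 3*8 = 24)
t - (O + h(4, √(0 + 5))) = 124 - (24 + (-2 + √(0 + 5) + 4)) = 124 - (24 + (-2 + √5 + 4)) = 124 - (24 + (2 + √5)) = 124 - (26 + √5) = 124 + (-26 - √5) = 98 - √5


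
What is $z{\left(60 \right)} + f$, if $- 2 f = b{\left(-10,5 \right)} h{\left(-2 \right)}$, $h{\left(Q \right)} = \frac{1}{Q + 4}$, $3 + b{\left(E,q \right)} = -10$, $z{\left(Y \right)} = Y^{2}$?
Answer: $\frac{14413}{4} \approx 3603.3$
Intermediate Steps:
$b{\left(E,q \right)} = -13$ ($b{\left(E,q \right)} = -3 - 10 = -13$)
$h{\left(Q \right)} = \frac{1}{4 + Q}$
$f = \frac{13}{4}$ ($f = - \frac{\left(-13\right) \frac{1}{4 - 2}}{2} = - \frac{\left(-13\right) \frac{1}{2}}{2} = \left(- \frac{1}{2}\right) \left(- \frac{13}{2}\right) = \frac{13}{4} \approx 3.25$)
$z{\left(60 \right)} + f = 60^{2} + \frac{13}{4} = 3600 + \frac{13}{4} = \frac{14413}{4}$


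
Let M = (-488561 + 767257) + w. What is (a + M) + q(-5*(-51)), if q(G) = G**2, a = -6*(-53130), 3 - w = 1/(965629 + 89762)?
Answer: 699200759063/1055391 ≈ 6.6250e+5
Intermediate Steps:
w = 3166172/1055391 (w = 3 - 1/(965629 + 89762) = 3 - 1/1055391 = 3166172/1055391 ≈ 3.0000)
M = 294136416308/1055391 (M = (-488561 + 767257) + 3166172/1055391 = 278696 + 3166172/1055391 = 294136416308/1055391 ≈ 2.7870e+5)
a = 318780
(a + M) + q(-5*(-51)) = (318780 + 294136416308/1055391) + (-5*(-51))**2 = 630573959288/1055391 + 255**2 = 630573959288/1055391 + 65025 = 699200759063/1055391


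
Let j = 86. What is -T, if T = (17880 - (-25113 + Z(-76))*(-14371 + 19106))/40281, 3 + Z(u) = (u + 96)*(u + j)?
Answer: -117995140/40281 ≈ -2929.3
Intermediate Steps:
Z(u) = -3 + (86 + u)*(96 + u) (Z(u) = -3 + (u + 96)*(u + 86) = -3 + (96 + u)*(86 + u) = -3 + (86 + u)*(96 + u))
T = 117995140/40281 (T = (17880 - (-25113 + (8253 + (-76)² + 182*(-76)))*(-14371 + 19106))/40281 = (17880 - (-25113 + (8253 + 5776 - 13832))*4735)*(1/40281) = (17880 - (-25113 + 197)*4735)*(1/40281) = (17880 - (-24916)*4735)*(1/40281) = (17880 - 1*(-117977260))*(1/40281) = (17880 + 117977260)*(1/40281) = 117995140*(1/40281) = 117995140/40281 ≈ 2929.3)
-T = -1*117995140/40281 = -117995140/40281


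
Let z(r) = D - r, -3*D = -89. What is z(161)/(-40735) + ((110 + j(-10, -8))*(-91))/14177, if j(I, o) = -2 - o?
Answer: -1284410242/1732500285 ≈ -0.74136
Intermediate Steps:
D = 89/3 (D = -1/3*(-89) = 89/3 ≈ 29.667)
z(r) = 89/3 - r
z(161)/(-40735) + ((110 + j(-10, -8))*(-91))/14177 = (89/3 - 1*161)/(-40735) + ((110 + (-2 - 1*(-8)))*(-91))/14177 = (89/3 - 161)*(-1/40735) + ((110 + (-2 + 8))*(-91))*(1/14177) = -394/3*(-1/40735) + ((110 + 6)*(-91))*(1/14177) = 394/122205 + (116*(-91))*(1/14177) = 394/122205 - 10556*1/14177 = 394/122205 - 10556/14177 = -1284410242/1732500285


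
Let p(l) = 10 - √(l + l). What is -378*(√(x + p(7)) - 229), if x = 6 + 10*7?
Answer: 86562 - 378*√(86 - √14) ≈ 83134.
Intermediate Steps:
p(l) = 10 - √2*√l (p(l) = 10 - √(2*l) = 10 - √2*√l)
x = 76 (x = 6 + 70 = 76)
-378*(√(x + p(7)) - 229) = -378*(√(76 + (10 - √2*√7)) - 229) = -378*(√(76 + (10 - √14)) - 229) = -378*(√(86 - √14) - 229) = -378*(-229 + √(86 - √14)) = -(-86562 + 378*√(86 - √14)) = 86562 - 378*√(86 - √14)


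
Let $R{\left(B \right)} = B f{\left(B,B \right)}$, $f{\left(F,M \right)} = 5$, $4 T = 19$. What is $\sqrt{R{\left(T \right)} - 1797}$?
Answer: $\frac{i \sqrt{7093}}{2} \approx 42.11 i$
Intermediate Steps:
$T = \frac{19}{4}$ ($T = \frac{1}{4} \cdot 19 = \frac{19}{4} \approx 4.75$)
$R{\left(B \right)} = 5 B$ ($R{\left(B \right)} = B 5 = 5 B$)
$\sqrt{R{\left(T \right)} - 1797} = \sqrt{5 \cdot \frac{19}{4} - 1797} = \sqrt{\frac{95}{4} - 1797} = \sqrt{- \frac{7093}{4}} = \frac{i \sqrt{7093}}{2}$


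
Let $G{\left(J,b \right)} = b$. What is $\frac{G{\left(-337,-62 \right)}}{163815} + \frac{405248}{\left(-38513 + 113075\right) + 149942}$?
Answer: $\frac{8296472734}{4597140345} \approx 1.8047$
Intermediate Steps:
$\frac{G{\left(-337,-62 \right)}}{163815} + \frac{405248}{\left(-38513 + 113075\right) + 149942} = - \frac{62}{163815} + \frac{405248}{\left(-38513 + 113075\right) + 149942} = \left(-62\right) \frac{1}{163815} + \frac{405248}{74562 + 149942} = - \frac{62}{163815} + \frac{405248}{224504} = - \frac{62}{163815} + 405248 \cdot \frac{1}{224504} = - \frac{62}{163815} + \frac{50656}{28063} = \frac{8296472734}{4597140345}$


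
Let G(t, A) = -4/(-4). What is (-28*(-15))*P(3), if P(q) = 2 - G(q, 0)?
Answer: 420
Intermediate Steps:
G(t, A) = 1 (G(t, A) = -4*(-¼) = 1)
P(q) = 1 (P(q) = 2 - 1*1 = 2 - 1 = 1)
(-28*(-15))*P(3) = -28*(-15)*1 = 420*1 = 420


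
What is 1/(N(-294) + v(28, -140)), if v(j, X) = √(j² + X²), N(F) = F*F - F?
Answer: 885/76755842 - √26/268645447 ≈ 1.1511e-5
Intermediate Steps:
N(F) = F² - F
v(j, X) = √(X² + j²)
1/(N(-294) + v(28, -140)) = 1/(-294*(-1 - 294) + √((-140)² + 28²)) = 1/(-294*(-295) + √(19600 + 784)) = 1/(86730 + √20384) = 1/(86730 + 28*√26)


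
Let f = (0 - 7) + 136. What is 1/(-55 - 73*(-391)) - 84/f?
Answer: -1401301/2152064 ≈ -0.65114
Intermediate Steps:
f = 129 (f = -7 + 136 = 129)
1/(-55 - 73*(-391)) - 84/f = 1/(-55 - 73*(-391)) - 84/129 = -1/391/(-128) - 84*1/129 = -1/128*(-1/391) - 28/43 = 1/50048 - 28/43 = -1401301/2152064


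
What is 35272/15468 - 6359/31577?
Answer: 253855733/122108259 ≈ 2.0789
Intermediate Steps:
35272/15468 - 6359/31577 = 35272*(1/15468) - 6359*1/31577 = 8818/3867 - 6359/31577 = 253855733/122108259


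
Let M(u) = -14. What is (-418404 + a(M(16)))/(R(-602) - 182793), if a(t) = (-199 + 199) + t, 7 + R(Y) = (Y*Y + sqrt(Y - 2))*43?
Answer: -1610969133774/59294404760995 + 8995987*I*sqrt(151)/59294404760995 ≈ -0.027169 + 1.8643e-6*I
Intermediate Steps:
R(Y) = -7 + 43*Y**2 + 43*sqrt(-2 + Y) (R(Y) = -7 + (Y*Y + sqrt(Y - 2))*43 = -7 + (Y**2 + sqrt(-2 + Y))*43 = -7 + (43*Y**2 + 43*sqrt(-2 + Y)) = -7 + 43*Y**2 + 43*sqrt(-2 + Y))
a(t) = t (a(t) = 0 + t = t)
(-418404 + a(M(16)))/(R(-602) - 182793) = (-418404 - 14)/((-7 + 43*(-602)**2 + 43*sqrt(-2 - 602)) - 182793) = -418418/((-7 + 43*362404 + 43*sqrt(-604)) - 182793) = -418418/((-7 + 15583372 + 43*(2*I*sqrt(151))) - 182793) = -418418/((-7 + 15583372 + 86*I*sqrt(151)) - 182793) = -418418/((15583365 + 86*I*sqrt(151)) - 182793) = -418418/(15400572 + 86*I*sqrt(151))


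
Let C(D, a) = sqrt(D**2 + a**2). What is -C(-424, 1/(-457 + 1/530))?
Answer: -106*sqrt(938643194921)/242209 ≈ -424.00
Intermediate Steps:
-C(-424, 1/(-457 + 1/530)) = -sqrt((-424)**2 + (1/(-457 + 1/530))**2) = -sqrt(179776 + (1/(-457 + 1/530))**2) = -sqrt(179776 + (1/(-242209/530))**2) = -sqrt(179776 + (-530/242209)**2) = -sqrt(179776 + 280900/58665199681) = -sqrt(10546594938132356/58665199681) = -106*sqrt(938643194921)/242209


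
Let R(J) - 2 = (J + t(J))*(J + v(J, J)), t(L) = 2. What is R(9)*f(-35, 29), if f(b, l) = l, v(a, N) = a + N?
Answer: 8671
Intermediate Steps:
v(a, N) = N + a
R(J) = 2 + 3*J*(2 + J) (R(J) = 2 + (J + 2)*(J + (J + J)) = 2 + (2 + J)*(J + 2*J) = 2 + (2 + J)*(3*J) = 2 + 3*J*(2 + J))
R(9)*f(-35, 29) = (2 + 3*9² + 6*9)*29 = (2 + 3*81 + 54)*29 = (2 + 243 + 54)*29 = 299*29 = 8671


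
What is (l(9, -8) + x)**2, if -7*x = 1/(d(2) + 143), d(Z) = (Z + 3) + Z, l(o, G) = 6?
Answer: 39677401/1102500 ≈ 35.989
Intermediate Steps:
d(Z) = 3 + 2*Z (d(Z) = (3 + Z) + Z = 3 + 2*Z)
x = -1/1050 (x = -1/(7*((3 + 2*2) + 143)) = -1/(7*((3 + 4) + 143)) = -1/(7*(7 + 143)) = -1/7/150 = -1/7*1/150 = -1/1050 ≈ -0.00095238)
(l(9, -8) + x)**2 = (6 - 1/1050)**2 = (6299/1050)**2 = 39677401/1102500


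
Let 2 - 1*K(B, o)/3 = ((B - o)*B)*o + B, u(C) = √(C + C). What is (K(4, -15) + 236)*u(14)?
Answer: 7300*√7 ≈ 19314.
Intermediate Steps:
u(C) = √2*√C (u(C) = √(2*C) = √2*√C)
K(B, o) = 6 - 3*B - 3*B*o*(B - o) (K(B, o) = 6 - 3*(((B - o)*B)*o + B) = 6 - 3*((B*(B - o))*o + B) = 6 - 3*(B*o*(B - o) + B) = 6 - 3*(B + B*o*(B - o)) = 6 + (-3*B - 3*B*o*(B - o)) = 6 - 3*B - 3*B*o*(B - o))
(K(4, -15) + 236)*u(14) = ((6 - 3*4 - 3*(-15)*4² + 3*4*(-15)²) + 236)*(√2*√14) = ((6 - 12 - 3*(-15)*16 + 3*4*225) + 236)*(2*√7) = ((6 - 12 + 720 + 2700) + 236)*(2*√7) = (3414 + 236)*(2*√7) = 3650*(2*√7) = 7300*√7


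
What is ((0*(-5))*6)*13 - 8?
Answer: -8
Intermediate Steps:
((0*(-5))*6)*13 - 8 = (0*6)*13 - 8 = 0*13 - 8 = 0 - 8 = -8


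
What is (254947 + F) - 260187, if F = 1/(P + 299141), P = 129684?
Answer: -2247042999/428825 ≈ -5240.0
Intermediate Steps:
F = 1/428825 (F = 1/(129684 + 299141) = 1/428825 ≈ 2.3320e-6)
(254947 + F) - 260187 = (254947 + 1/428825) - 260187 = 109327647276/428825 - 260187 = -2247042999/428825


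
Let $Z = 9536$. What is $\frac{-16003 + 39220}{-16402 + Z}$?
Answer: $- \frac{23217}{6866} \approx -3.3814$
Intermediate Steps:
$\frac{-16003 + 39220}{-16402 + Z} = \frac{-16003 + 39220}{-16402 + 9536} = \frac{23217}{-6866} = 23217 \left(- \frac{1}{6866}\right) = - \frac{23217}{6866}$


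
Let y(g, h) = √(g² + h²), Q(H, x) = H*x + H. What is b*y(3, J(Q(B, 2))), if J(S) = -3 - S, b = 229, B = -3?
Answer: 687*√5 ≈ 1536.2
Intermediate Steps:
Q(H, x) = H + H*x
b*y(3, J(Q(B, 2))) = 229*√(3² + (-3 - (-3)*(1 + 2))²) = 229*√(9 + (-3 - (-3)*3)²) = 229*√(9 + (-3 - 1*(-9))²) = 229*√(9 + (-3 + 9)²) = 229*√(9 + 6²) = 229*√(9 + 36) = 229*√45 = 229*(3*√5) = 687*√5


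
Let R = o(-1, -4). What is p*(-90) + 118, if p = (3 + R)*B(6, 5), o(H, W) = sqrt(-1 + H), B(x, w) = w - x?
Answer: 388 + 90*I*sqrt(2) ≈ 388.0 + 127.28*I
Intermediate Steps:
R = I*sqrt(2) (R = sqrt(-1 - 1) = sqrt(-2) = I*sqrt(2) ≈ 1.4142*I)
p = -3 - I*sqrt(2) (p = (3 + I*sqrt(2))*(5 - 1*6) = (3 + I*sqrt(2))*(5 - 6) = (3 + I*sqrt(2))*(-1) = -3 - I*sqrt(2) ≈ -3.0 - 1.4142*I)
p*(-90) + 118 = (-3 - I*sqrt(2))*(-90) + 118 = (270 + 90*I*sqrt(2)) + 118 = 388 + 90*I*sqrt(2)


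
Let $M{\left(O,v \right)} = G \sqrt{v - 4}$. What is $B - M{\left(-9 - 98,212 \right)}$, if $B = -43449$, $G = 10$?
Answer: $-43449 - 40 \sqrt{13} \approx -43593.0$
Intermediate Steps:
$M{\left(O,v \right)} = 10 \sqrt{-4 + v}$ ($M{\left(O,v \right)} = 10 \sqrt{v - 4} = 10 \sqrt{-4 + v}$)
$B - M{\left(-9 - 98,212 \right)} = -43449 - 10 \sqrt{-4 + 212} = -43449 - 10 \sqrt{208} = -43449 - 10 \cdot 4 \sqrt{13} = -43449 - 40 \sqrt{13}$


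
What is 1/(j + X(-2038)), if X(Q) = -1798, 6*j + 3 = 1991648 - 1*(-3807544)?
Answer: 2/1929467 ≈ 1.0366e-6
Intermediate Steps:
j = 1933063/2 (j = -½ + (1991648 - 1*(-3807544))/6 = -½ + (1991648 + 3807544)/6 = -½ + (⅙)*5799192 = -½ + 966532 = 1933063/2 ≈ 9.6653e+5)
1/(j + X(-2038)) = 1/(1933063/2 - 1798) = 1/(1929467/2) = 2/1929467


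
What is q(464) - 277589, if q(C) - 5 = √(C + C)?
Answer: -277584 + 4*√58 ≈ -2.7755e+5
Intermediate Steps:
q(C) = 5 + √2*√C (q(C) = 5 + √(C + C) = 5 + √(2*C) = 5 + √2*√C)
q(464) - 277589 = (5 + √2*√464) - 277589 = (5 + √2*(4*√29)) - 277589 = (5 + 4*√58) - 277589 = -277584 + 4*√58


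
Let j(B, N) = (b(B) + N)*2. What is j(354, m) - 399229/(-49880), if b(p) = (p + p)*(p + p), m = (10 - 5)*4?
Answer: 50008491069/49880 ≈ 1.0026e+6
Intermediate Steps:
m = 20 (m = 5*4 = 20)
b(p) = 4*p² (b(p) = (2*p)*(2*p) = 4*p²)
j(B, N) = 2*N + 8*B² (j(B, N) = (4*B² + N)*2 = (N + 4*B²)*2 = 2*N + 8*B²)
j(354, m) - 399229/(-49880) = (2*20 + 8*354²) - 399229/(-49880) = (40 + 8*125316) - 399229*(-1/49880) = (40 + 1002528) + 399229/49880 = 1002568 + 399229/49880 = 50008491069/49880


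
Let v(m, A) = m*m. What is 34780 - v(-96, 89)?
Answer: 25564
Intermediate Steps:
v(m, A) = m**2
34780 - v(-96, 89) = 34780 - 1*(-96)**2 = 34780 - 1*9216 = 34780 - 9216 = 25564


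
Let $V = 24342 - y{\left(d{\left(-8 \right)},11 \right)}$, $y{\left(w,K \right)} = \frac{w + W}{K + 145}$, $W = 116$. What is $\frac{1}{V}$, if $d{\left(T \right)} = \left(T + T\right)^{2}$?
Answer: $\frac{13}{316415} \approx 4.1085 \cdot 10^{-5}$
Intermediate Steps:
$d{\left(T \right)} = 4 T^{2}$ ($d{\left(T \right)} = \left(2 T\right)^{2} = 4 T^{2}$)
$y{\left(w,K \right)} = \frac{116 + w}{145 + K}$ ($y{\left(w,K \right)} = \frac{w + 116}{K + 145} = \frac{116 + w}{145 + K}$)
$V = \frac{316415}{13}$ ($V = 24342 - \frac{116 + 4 \left(-8\right)^{2}}{145 + 11} = 24342 - \frac{116 + 4 \cdot 64}{156} = 24342 - \frac{116 + 256}{156} = 24342 - \frac{1}{156} \cdot 372 = 24342 - \frac{31}{13} = \frac{316415}{13} \approx 24340.0$)
$\frac{1}{V} = \frac{1}{\frac{316415}{13}} = \frac{13}{316415}$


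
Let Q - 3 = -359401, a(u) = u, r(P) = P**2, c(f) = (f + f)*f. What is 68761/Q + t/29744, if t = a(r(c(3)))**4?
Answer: 19041104547433/51393914 ≈ 3.7049e+5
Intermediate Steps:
c(f) = 2*f**2 (c(f) = (2*f)*f = 2*f**2)
Q = -359398 (Q = 3 - 359401 = -359398)
t = 11019960576 (t = ((2*3**2)**2)**4 = ((2*9)**2)**4 = (18**2)**4 = 324**4 = 11019960576)
68761/Q + t/29744 = 68761/(-359398) + 11019960576/29744 = 68761*(-1/359398) + 11019960576*(1/29744) = -68761/359398 + 688747536/1859 = 19041104547433/51393914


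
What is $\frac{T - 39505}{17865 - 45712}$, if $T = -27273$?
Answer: $\frac{66778}{27847} \approx 2.398$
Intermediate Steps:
$\frac{T - 39505}{17865 - 45712} = \frac{-27273 - 39505}{17865 - 45712} = - \frac{66778}{-27847} = \left(-66778\right) \left(- \frac{1}{27847}\right) = \frac{66778}{27847}$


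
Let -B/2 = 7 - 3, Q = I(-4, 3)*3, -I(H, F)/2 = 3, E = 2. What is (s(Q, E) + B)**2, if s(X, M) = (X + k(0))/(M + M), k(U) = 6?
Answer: 121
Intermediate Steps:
I(H, F) = -6 (I(H, F) = -2*3 = -6)
Q = -18 (Q = -6*3 = -18)
B = -8 (B = -2*(7 - 3) = -2*4 = -8)
s(X, M) = (6 + X)/(2*M) (s(X, M) = (X + 6)/(M + M) = (6 + X)/((2*M)) = (6 + X)*(1/(2*M)) = (6 + X)/(2*M))
(s(Q, E) + B)**2 = ((1/2)*(6 - 18)/2 - 8)**2 = ((1/2)*(1/2)*(-12) - 8)**2 = (-3 - 8)**2 = (-11)**2 = 121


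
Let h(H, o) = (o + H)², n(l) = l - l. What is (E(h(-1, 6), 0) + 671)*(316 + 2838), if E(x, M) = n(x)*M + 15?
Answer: 2163644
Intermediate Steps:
n(l) = 0
h(H, o) = (H + o)²
E(x, M) = 15 (E(x, M) = 0*M + 15 = 0 + 15 = 15)
(E(h(-1, 6), 0) + 671)*(316 + 2838) = (15 + 671)*(316 + 2838) = 686*3154 = 2163644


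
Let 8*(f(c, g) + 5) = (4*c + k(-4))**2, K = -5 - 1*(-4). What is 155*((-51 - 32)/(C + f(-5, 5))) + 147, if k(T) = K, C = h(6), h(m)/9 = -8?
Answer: 25729/35 ≈ 735.11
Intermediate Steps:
K = -1 (K = -5 + 4 = -1)
h(m) = -72 (h(m) = 9*(-8) = -72)
C = -72
k(T) = -1
f(c, g) = -5 + (-1 + 4*c)**2/8 (f(c, g) = -5 + (4*c - 1)**2/8 = -5 + (-1 + 4*c)**2/8)
155*((-51 - 32)/(C + f(-5, 5))) + 147 = 155*((-51 - 32)/(-72 + (-5 + (-1 + 4*(-5))**2/8))) + 147 = 155*(-83/(-72 + (-5 + (-1 - 20)**2/8))) + 147 = 155*(-83/(-72 + (-5 + (1/8)*(-21)**2))) + 147 = 155*(-83/(-72 + (-5 + (1/8)*441))) + 147 = 155*(-83/(-72 + (-5 + 441/8))) + 147 = 155*(-83/(-72 + 401/8)) + 147 = 155*(-83/(-175/8)) + 147 = 155*(-83*(-8/175)) + 147 = 155*(664/175) + 147 = 20584/35 + 147 = 25729/35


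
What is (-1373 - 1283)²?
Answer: 7054336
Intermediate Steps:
(-1373 - 1283)² = (-2656)² = 7054336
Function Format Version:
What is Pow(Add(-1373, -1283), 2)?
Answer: 7054336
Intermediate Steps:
Pow(Add(-1373, -1283), 2) = Pow(-2656, 2) = 7054336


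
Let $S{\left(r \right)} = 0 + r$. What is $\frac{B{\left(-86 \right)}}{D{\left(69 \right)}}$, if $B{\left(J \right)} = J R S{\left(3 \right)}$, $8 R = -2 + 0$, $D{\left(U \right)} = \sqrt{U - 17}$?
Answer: $\frac{129 \sqrt{13}}{52} \approx 8.9445$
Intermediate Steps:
$D{\left(U \right)} = \sqrt{-17 + U}$
$S{\left(r \right)} = r$
$R = - \frac{1}{4}$ ($R = \frac{-2 + 0}{8} = \frac{1}{8} \left(-2\right) = - \frac{1}{4} \approx -0.25$)
$B{\left(J \right)} = - \frac{3 J}{4}$ ($B{\left(J \right)} = J \left(- \frac{1}{4}\right) 3 = - \frac{J}{4} \cdot 3 = - \frac{3 J}{4}$)
$\frac{B{\left(-86 \right)}}{D{\left(69 \right)}} = \frac{\left(- \frac{3}{4}\right) \left(-86\right)}{\sqrt{-17 + 69}} = \frac{129}{2 \sqrt{52}} = \frac{129}{2 \cdot 2 \sqrt{13}} = \frac{129 \frac{\sqrt{13}}{26}}{2} = \frac{129 \sqrt{13}}{52}$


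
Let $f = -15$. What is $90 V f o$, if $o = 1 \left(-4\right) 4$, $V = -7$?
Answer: $-151200$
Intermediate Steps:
$o = -16$ ($o = \left(-4\right) 4 = -16$)
$90 V f o = 90 \left(\left(-7\right) \left(-15\right)\right) \left(-16\right) = 90 \cdot 105 \left(-16\right) = 9450 \left(-16\right) = -151200$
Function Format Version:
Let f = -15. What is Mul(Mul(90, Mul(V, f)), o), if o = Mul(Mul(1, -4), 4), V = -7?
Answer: -151200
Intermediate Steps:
o = -16 (o = Mul(-4, 4) = -16)
Mul(Mul(90, Mul(V, f)), o) = Mul(Mul(90, Mul(-7, -15)), -16) = Mul(Mul(90, 105), -16) = Mul(9450, -16) = -151200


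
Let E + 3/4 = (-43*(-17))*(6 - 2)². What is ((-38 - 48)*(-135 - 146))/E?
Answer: 96664/46781 ≈ 2.0663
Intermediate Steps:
E = 46781/4 (E = -¾ + (-43*(-17))*(6 - 2)² = -¾ + 731*4² = -¾ + 731*16 = -¾ + 11696 = 46781/4 ≈ 11695.)
((-38 - 48)*(-135 - 146))/E = ((-38 - 48)*(-135 - 146))/(46781/4) = -86*(-281)*(4/46781) = 24166*(4/46781) = 96664/46781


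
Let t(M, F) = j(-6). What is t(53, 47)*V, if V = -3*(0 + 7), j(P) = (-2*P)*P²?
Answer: -9072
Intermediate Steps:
j(P) = -2*P³
t(M, F) = 432 (t(M, F) = -2*(-6)³ = -2*(-216) = 432)
V = -21 (V = -3*7 = -21)
t(53, 47)*V = 432*(-21) = -9072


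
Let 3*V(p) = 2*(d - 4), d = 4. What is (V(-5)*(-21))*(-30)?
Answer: 0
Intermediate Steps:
V(p) = 0 (V(p) = (2*(4 - 4))/3 = (2*0)/3 = (⅓)*0 = 0)
(V(-5)*(-21))*(-30) = (0*(-21))*(-30) = 0*(-30) = 0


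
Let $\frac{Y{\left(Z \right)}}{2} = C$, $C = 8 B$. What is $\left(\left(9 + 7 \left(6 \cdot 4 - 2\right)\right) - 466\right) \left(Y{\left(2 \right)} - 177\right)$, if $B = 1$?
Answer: $48783$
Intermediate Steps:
$C = 8$ ($C = 8 \cdot 1 = 8$)
$Y{\left(Z \right)} = 16$ ($Y{\left(Z \right)} = 2 \cdot 8 = 16$)
$\left(\left(9 + 7 \left(6 \cdot 4 - 2\right)\right) - 466\right) \left(Y{\left(2 \right)} - 177\right) = \left(\left(9 + 7 \left(6 \cdot 4 - 2\right)\right) - 466\right) \left(16 - 177\right) = \left(\left(9 + 7 \left(24 - 2\right)\right) - 466\right) \left(-161\right) = \left(\left(9 + 7 \cdot 22\right) - 466\right) \left(-161\right) = \left(\left(9 + 154\right) - 466\right) \left(-161\right) = \left(163 - 466\right) \left(-161\right) = \left(-303\right) \left(-161\right) = 48783$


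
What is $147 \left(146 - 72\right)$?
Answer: $10878$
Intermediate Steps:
$147 \left(146 - 72\right) = 147 \cdot 74 = 10878$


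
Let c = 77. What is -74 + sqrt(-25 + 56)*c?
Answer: -74 + 77*sqrt(31) ≈ 354.72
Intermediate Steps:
-74 + sqrt(-25 + 56)*c = -74 + sqrt(-25 + 56)*77 = -74 + sqrt(31)*77 = -74 + 77*sqrt(31)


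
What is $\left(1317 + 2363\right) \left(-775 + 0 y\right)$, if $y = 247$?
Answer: $-2852000$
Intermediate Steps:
$\left(1317 + 2363\right) \left(-775 + 0 y\right) = \left(1317 + 2363\right) \left(-775 + 0 \cdot 247\right) = 3680 \left(-775 + 0\right) = 3680 \left(-775\right) = -2852000$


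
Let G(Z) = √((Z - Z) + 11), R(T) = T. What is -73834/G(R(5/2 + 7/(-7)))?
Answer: -73834*√11/11 ≈ -22262.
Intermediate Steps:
G(Z) = √11 (G(Z) = √(0 + 11) = √11)
-73834/G(R(5/2 + 7/(-7))) = -73834*√11/11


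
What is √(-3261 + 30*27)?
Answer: I*√2451 ≈ 49.508*I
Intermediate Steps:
√(-3261 + 30*27) = √(-3261 + 810) = √(-2451) = I*√2451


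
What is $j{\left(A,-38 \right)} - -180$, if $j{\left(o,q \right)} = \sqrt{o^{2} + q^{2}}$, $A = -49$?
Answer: $180 + \sqrt{3845} \approx 242.01$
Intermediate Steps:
$j{\left(A,-38 \right)} - -180 = \sqrt{\left(-49\right)^{2} + \left(-38\right)^{2}} - -180 = \sqrt{2401 + 1444} + 180 = \sqrt{3845} + 180 = 180 + \sqrt{3845}$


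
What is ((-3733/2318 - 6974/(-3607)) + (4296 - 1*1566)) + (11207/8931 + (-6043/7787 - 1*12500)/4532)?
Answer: 25143661464968036239/9214116649681164 ≈ 2728.8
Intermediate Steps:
((-3733/2318 - 6974/(-3607)) + (4296 - 1*1566)) + (11207/8931 + (-6043/7787 - 1*12500)/4532) = ((-3733*1/2318 - 6974*(-1/3607)) + (4296 - 1566)) + (11207*(1/8931) + (-6043*1/7787 - 12500)*(1/4532)) = ((-3733/2318 + 6974/3607) + 2730) + (11207/8931 + (-6043/7787 - 12500)*(1/4532)) = (2700801/8361026 + 2730) + (11207/8931 - 97343543/7787*1/4532) = 22828301781/8361026 + (11207/8931 - 8849413/3208244) = 22828301781/8361026 - 3313793615/2204063628 = 25143661464968036239/9214116649681164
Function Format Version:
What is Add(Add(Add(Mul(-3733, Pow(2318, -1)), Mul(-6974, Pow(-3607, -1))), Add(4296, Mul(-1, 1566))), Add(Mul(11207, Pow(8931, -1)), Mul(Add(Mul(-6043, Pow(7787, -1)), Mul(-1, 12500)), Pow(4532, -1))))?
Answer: Rational(25143661464968036239, 9214116649681164) ≈ 2728.8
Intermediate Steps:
Add(Add(Add(Mul(-3733, Pow(2318, -1)), Mul(-6974, Pow(-3607, -1))), Add(4296, Mul(-1, 1566))), Add(Mul(11207, Pow(8931, -1)), Mul(Add(Mul(-6043, Pow(7787, -1)), Mul(-1, 12500)), Pow(4532, -1)))) = Add(Add(Add(Mul(-3733, Rational(1, 2318)), Mul(-6974, Rational(-1, 3607))), Add(4296, -1566)), Add(Mul(11207, Rational(1, 8931)), Mul(Add(Mul(-6043, Rational(1, 7787)), -12500), Rational(1, 4532)))) = Add(Add(Add(Rational(-3733, 2318), Rational(6974, 3607)), 2730), Add(Rational(11207, 8931), Mul(Add(Rational(-6043, 7787), -12500), Rational(1, 4532)))) = Add(Add(Rational(2700801, 8361026), 2730), Add(Rational(11207, 8931), Mul(Rational(-97343543, 7787), Rational(1, 4532)))) = Add(Rational(22828301781, 8361026), Add(Rational(11207, 8931), Rational(-8849413, 3208244))) = Add(Rational(22828301781, 8361026), Rational(-3313793615, 2204063628)) = Rational(25143661464968036239, 9214116649681164)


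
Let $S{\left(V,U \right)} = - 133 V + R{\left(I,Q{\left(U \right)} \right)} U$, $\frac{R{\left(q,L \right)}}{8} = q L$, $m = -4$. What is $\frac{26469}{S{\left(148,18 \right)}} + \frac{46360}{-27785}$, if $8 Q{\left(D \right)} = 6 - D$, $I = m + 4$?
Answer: $- \frac{329598281}{109383988} \approx -3.0132$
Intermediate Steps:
$I = 0$ ($I = -4 + 4 = 0$)
$Q{\left(D \right)} = \frac{3}{4} - \frac{D}{8}$ ($Q{\left(D \right)} = \frac{6 - D}{8} = \frac{3}{4} - \frac{D}{8}$)
$R{\left(q,L \right)} = 8 L q$ ($R{\left(q,L \right)} = 8 q L = 8 L q$)
$S{\left(V,U \right)} = - 133 V$ ($S{\left(V,U \right)} = - 133 V + 8 \left(\frac{3}{4} - \frac{U}{8}\right) 0 U = - 133 V + 0 U = - 133 V + 0 = - 133 V$)
$\frac{26469}{S{\left(148,18 \right)}} + \frac{46360}{-27785} = \frac{26469}{\left(-133\right) 148} + \frac{46360}{-27785} = \frac{26469}{-19684} + 46360 \left(- \frac{1}{27785}\right) = 26469 \left(- \frac{1}{19684}\right) - \frac{9272}{5557} = - \frac{26469}{19684} - \frac{9272}{5557} = - \frac{329598281}{109383988}$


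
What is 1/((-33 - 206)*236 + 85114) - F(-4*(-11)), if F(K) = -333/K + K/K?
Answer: 377147/57420 ≈ 6.5682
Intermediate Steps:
F(K) = 1 - 333/K (F(K) = -333/K + 1 = 1 - 333/K)
1/((-33 - 206)*236 + 85114) - F(-4*(-11)) = 1/((-33 - 206)*236 + 85114) - (-333 - 4*(-11))/((-4*(-11))) = 1/(-239*236 + 85114) - (-333 + 44)/44 = 1/(-56404 + 85114) - (-289)/44 = 1/28710 - 1*(-289/44) = 1/28710 + 289/44 = 377147/57420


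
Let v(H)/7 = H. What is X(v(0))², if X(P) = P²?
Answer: 0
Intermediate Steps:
v(H) = 7*H
X(v(0))² = ((7*0)²)² = (0²)² = 0² = 0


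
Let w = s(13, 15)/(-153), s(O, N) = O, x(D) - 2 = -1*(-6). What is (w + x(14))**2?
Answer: 1466521/23409 ≈ 62.648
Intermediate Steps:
x(D) = 8 (x(D) = 2 - 1*(-6) = 2 + 6 = 8)
w = -13/153 (w = 13/(-153) = 13*(-1/153) = -13/153 ≈ -0.084967)
(w + x(14))**2 = (-13/153 + 8)**2 = (1211/153)**2 = 1466521/23409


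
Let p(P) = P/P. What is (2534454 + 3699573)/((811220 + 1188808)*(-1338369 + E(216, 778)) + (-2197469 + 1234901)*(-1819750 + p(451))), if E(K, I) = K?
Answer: -2078009/308237104284 ≈ -6.7416e-6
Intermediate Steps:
p(P) = 1
(2534454 + 3699573)/((811220 + 1188808)*(-1338369 + E(216, 778)) + (-2197469 + 1234901)*(-1819750 + p(451))) = (2534454 + 3699573)/((811220 + 1188808)*(-1338369 + 216) + (-2197469 + 1234901)*(-1819750 + 1)) = 6234027/(2000028*(-1338153) - 962568*(-1819749)) = 6234027/(-2676343468284 + 1751632155432) = 6234027/(-924711312852) = 6234027*(-1/924711312852) = -2078009/308237104284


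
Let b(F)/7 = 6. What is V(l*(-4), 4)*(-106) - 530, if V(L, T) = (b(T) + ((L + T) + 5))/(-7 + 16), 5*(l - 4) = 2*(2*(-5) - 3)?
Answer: -5936/5 ≈ -1187.2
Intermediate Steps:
b(F) = 42 (b(F) = 7*6 = 42)
l = -6/5 (l = 4 + (2*(2*(-5) - 3))/5 = 4 + (2*(-10 - 3))/5 = 4 + (2*(-13))/5 = 4 + (⅕)*(-26) = 4 - 26/5 = -6/5 ≈ -1.2000)
V(L, T) = 47/9 + L/9 + T/9 (V(L, T) = (42 + ((L + T) + 5))/(-7 + 16) = (42 + (5 + L + T))/9 = (47 + L + T)*(⅑) = 47/9 + L/9 + T/9)
V(l*(-4), 4)*(-106) - 530 = (47/9 + (-6/5*(-4))/9 + (⅑)*4)*(-106) - 530 = (47/9 + (⅑)*(24/5) + 4/9)*(-106) - 530 = (47/9 + 8/15 + 4/9)*(-106) - 530 = (31/5)*(-106) - 530 = -3286/5 - 530 = -5936/5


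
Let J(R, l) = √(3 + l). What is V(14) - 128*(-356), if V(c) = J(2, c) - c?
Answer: 45554 + √17 ≈ 45558.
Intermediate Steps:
V(c) = √(3 + c) - c
V(14) - 128*(-356) = (√(3 + 14) - 1*14) - 128*(-356) = (√17 - 14) + 45568 = (-14 + √17) + 45568 = 45554 + √17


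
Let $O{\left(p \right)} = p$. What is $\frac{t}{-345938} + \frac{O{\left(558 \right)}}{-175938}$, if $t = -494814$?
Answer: $\frac{7238629344}{5071969987} \approx 1.4272$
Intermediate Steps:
$\frac{t}{-345938} + \frac{O{\left(558 \right)}}{-175938} = - \frac{494814}{-345938} + \frac{558}{-175938} = \left(-494814\right) \left(- \frac{1}{345938}\right) + 558 \left(- \frac{1}{175938}\right) = \frac{247407}{172969} - \frac{93}{29323} = \frac{7238629344}{5071969987}$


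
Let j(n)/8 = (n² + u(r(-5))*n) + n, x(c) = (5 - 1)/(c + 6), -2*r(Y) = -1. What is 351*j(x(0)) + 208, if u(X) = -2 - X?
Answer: -1352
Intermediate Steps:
r(Y) = ½ (r(Y) = -½*(-1) = ½)
x(c) = 4/(6 + c)
j(n) = -12*n + 8*n² (j(n) = 8*((n² + (-2 - 1*½)*n) + n) = 8*((n² + (-2 - ½)*n) + n) = 8*((n² - 5*n/2) + n) = 8*(n² - 3*n/2) = -12*n + 8*n²)
351*j(x(0)) + 208 = 351*(4*(4/(6 + 0))*(-3 + 2*(4/(6 + 0)))) + 208 = 351*(4*(4/6)*(-3 + 2*(4/6))) + 208 = 351*(4*(4*(⅙))*(-3 + 2*(4*(⅙)))) + 208 = 351*(4*(⅔)*(-3 + 2*(⅔))) + 208 = 351*(4*(⅔)*(-3 + 4/3)) + 208 = 351*(4*(⅔)*(-5/3)) + 208 = 351*(-40/9) + 208 = -1560 + 208 = -1352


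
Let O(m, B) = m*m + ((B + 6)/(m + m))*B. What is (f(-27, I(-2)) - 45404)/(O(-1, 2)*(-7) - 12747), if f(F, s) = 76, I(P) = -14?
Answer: 22664/6349 ≈ 3.5697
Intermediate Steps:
O(m, B) = m**2 + B*(6 + B)/(2*m) (O(m, B) = m**2 + ((6 + B)/((2*m)))*B = m**2 + ((6 + B)*(1/(2*m)))*B = m**2 + ((6 + B)/(2*m))*B = m**2 + B*(6 + B)/(2*m))
(f(-27, I(-2)) - 45404)/(O(-1, 2)*(-7) - 12747) = (76 - 45404)/((((-1)**3 + (1/2)*2**2 + 3*2)/(-1))*(-7) - 12747) = -45328/(-(-1 + (1/2)*4 + 6)*(-7) - 12747) = -45328/(-(-1 + 2 + 6)*(-7) - 12747) = -45328/(-1*7*(-7) - 12747) = -45328/(-7*(-7) - 12747) = -45328/(49 - 12747) = -45328/(-12698) = -45328*(-1/12698) = 22664/6349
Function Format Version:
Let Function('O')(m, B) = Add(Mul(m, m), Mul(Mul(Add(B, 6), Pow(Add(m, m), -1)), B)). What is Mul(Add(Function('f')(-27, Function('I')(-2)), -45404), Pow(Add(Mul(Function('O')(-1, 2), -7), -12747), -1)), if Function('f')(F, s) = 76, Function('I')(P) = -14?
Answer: Rational(22664, 6349) ≈ 3.5697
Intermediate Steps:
Function('O')(m, B) = Add(Pow(m, 2), Mul(Rational(1, 2), B, Pow(m, -1), Add(6, B))) (Function('O')(m, B) = Add(Pow(m, 2), Mul(Mul(Add(6, B), Pow(Mul(2, m), -1)), B)) = Add(Pow(m, 2), Mul(Mul(Add(6, B), Mul(Rational(1, 2), Pow(m, -1))), B)) = Add(Pow(m, 2), Mul(Mul(Rational(1, 2), Pow(m, -1), Add(6, B)), B)) = Add(Pow(m, 2), Mul(Rational(1, 2), B, Pow(m, -1), Add(6, B))))
Mul(Add(Function('f')(-27, Function('I')(-2)), -45404), Pow(Add(Mul(Function('O')(-1, 2), -7), -12747), -1)) = Mul(Add(76, -45404), Pow(Add(Mul(Mul(Pow(-1, -1), Add(Pow(-1, 3), Mul(Rational(1, 2), Pow(2, 2)), Mul(3, 2))), -7), -12747), -1)) = Mul(-45328, Pow(Add(Mul(Mul(-1, Add(-1, Mul(Rational(1, 2), 4), 6)), -7), -12747), -1)) = Mul(-45328, Pow(Add(Mul(Mul(-1, Add(-1, 2, 6)), -7), -12747), -1)) = Mul(-45328, Pow(Add(Mul(Mul(-1, 7), -7), -12747), -1)) = Mul(-45328, Pow(Add(Mul(-7, -7), -12747), -1)) = Mul(-45328, Pow(Add(49, -12747), -1)) = Mul(-45328, Pow(-12698, -1)) = Mul(-45328, Rational(-1, 12698)) = Rational(22664, 6349)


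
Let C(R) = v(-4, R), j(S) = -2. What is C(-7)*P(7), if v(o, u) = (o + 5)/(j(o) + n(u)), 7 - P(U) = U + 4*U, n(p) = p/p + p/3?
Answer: 42/5 ≈ 8.4000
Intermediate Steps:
n(p) = 1 + p/3 (n(p) = 1 + p*(⅓) = 1 + p/3)
P(U) = 7 - 5*U (P(U) = 7 - (U + 4*U) = 7 - 5*U)
v(o, u) = (5 + o)/(-1 + u/3) (v(o, u) = (o + 5)/(-2 + (1 + u/3)) = (5 + o)/(-1 + u/3))
C(R) = 3/(-3 + R) (C(R) = 3*(5 - 4)/(-3 + R) = 3*1/(-3 + R) = 3/(-3 + R))
C(-7)*P(7) = (3/(-3 - 7))*(7 - 5*7) = (3/(-10))*(7 - 35) = (3*(-⅒))*(-28) = -3/10*(-28) = 42/5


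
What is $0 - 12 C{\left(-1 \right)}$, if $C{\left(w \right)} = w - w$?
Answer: $0$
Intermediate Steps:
$C{\left(w \right)} = 0$
$0 - 12 C{\left(-1 \right)} = 0 - 0 = 0 + 0 = 0$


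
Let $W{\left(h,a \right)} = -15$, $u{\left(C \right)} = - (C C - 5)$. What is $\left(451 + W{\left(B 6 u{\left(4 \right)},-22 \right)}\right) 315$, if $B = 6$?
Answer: $137340$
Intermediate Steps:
$u{\left(C \right)} = 5 - C^{2}$ ($u{\left(C \right)} = - (C^{2} - 5) = - (-5 + C^{2}) = 5 - C^{2}$)
$\left(451 + W{\left(B 6 u{\left(4 \right)},-22 \right)}\right) 315 = \left(451 - 15\right) 315 = 436 \cdot 315 = 137340$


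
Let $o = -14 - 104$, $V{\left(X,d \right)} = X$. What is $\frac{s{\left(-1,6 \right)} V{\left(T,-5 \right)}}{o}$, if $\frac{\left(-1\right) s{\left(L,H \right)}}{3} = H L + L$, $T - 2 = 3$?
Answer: $- \frac{105}{118} \approx -0.88983$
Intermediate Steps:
$T = 5$ ($T = 2 + 3 = 5$)
$s{\left(L,H \right)} = - 3 L - 3 H L$ ($s{\left(L,H \right)} = - 3 \left(H L + L\right) = - 3 \left(L + H L\right) = - 3 L - 3 H L$)
$o = -118$ ($o = -14 - 104 = -118$)
$\frac{s{\left(-1,6 \right)} V{\left(T,-5 \right)}}{o} = \frac{\left(-3\right) \left(-1\right) \left(1 + 6\right) 5}{-118} = \left(-3\right) \left(-1\right) 7 \cdot 5 \left(- \frac{1}{118}\right) = 21 \cdot 5 \left(- \frac{1}{118}\right) = 105 \left(- \frac{1}{118}\right) = - \frac{105}{118}$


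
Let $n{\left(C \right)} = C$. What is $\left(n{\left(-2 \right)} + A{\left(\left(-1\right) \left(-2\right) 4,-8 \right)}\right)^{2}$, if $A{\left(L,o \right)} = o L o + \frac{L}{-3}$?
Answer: $\frac{2316484}{9} \approx 2.5739 \cdot 10^{5}$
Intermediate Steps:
$A{\left(L,o \right)} = - \frac{L}{3} + L o^{2}$ ($A{\left(L,o \right)} = L o o + L \left(- \frac{1}{3}\right) = L o^{2} - \frac{L}{3} = - \frac{L}{3} + L o^{2}$)
$\left(n{\left(-2 \right)} + A{\left(\left(-1\right) \left(-2\right) 4,-8 \right)}\right)^{2} = \left(-2 + \left(-1\right) \left(-2\right) 4 \left(- \frac{1}{3} + \left(-8\right)^{2}\right)\right)^{2} = \left(-2 + 2 \cdot 4 \left(- \frac{1}{3} + 64\right)\right)^{2} = \left(-2 + 8 \cdot \frac{191}{3}\right)^{2} = \left(-2 + \frac{1528}{3}\right)^{2} = \left(\frac{1522}{3}\right)^{2} = \frac{2316484}{9}$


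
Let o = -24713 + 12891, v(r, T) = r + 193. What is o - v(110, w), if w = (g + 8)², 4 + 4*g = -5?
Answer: -12125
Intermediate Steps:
g = -9/4 (g = -1 + (¼)*(-5) = -1 - 5/4 = -9/4 ≈ -2.2500)
w = 529/16 (w = (-9/4 + 8)² = (23/4)² = 529/16 ≈ 33.063)
v(r, T) = 193 + r
o = -11822
o - v(110, w) = -11822 - (193 + 110) = -11822 - 1*303 = -11822 - 303 = -12125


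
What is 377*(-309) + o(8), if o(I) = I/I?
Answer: -116492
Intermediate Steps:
o(I) = 1
377*(-309) + o(8) = 377*(-309) + 1 = -116493 + 1 = -116492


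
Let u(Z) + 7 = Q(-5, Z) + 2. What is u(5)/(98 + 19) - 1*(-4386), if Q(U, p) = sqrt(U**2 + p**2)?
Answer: 513157/117 + 5*sqrt(2)/117 ≈ 4386.0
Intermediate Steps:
u(Z) = -5 + sqrt(25 + Z**2) (u(Z) = -7 + (sqrt((-5)**2 + Z**2) + 2) = -7 + (sqrt(25 + Z**2) + 2) = -7 + (2 + sqrt(25 + Z**2)) = -5 + sqrt(25 + Z**2))
u(5)/(98 + 19) - 1*(-4386) = (-5 + sqrt(25 + 5**2))/(98 + 19) - 1*(-4386) = (-5 + sqrt(25 + 25))/117 + 4386 = (-5 + sqrt(50))/117 + 4386 = (-5 + 5*sqrt(2))/117 + 4386 = (-5/117 + 5*sqrt(2)/117) + 4386 = 513157/117 + 5*sqrt(2)/117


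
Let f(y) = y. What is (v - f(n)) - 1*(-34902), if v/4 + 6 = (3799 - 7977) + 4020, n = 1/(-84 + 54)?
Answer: 1027381/30 ≈ 34246.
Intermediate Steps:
n = -1/30 (n = 1/(-30) = -1/30 ≈ -0.033333)
v = -656 (v = -24 + 4*((3799 - 7977) + 4020) = -24 + 4*(-4178 + 4020) = -24 + 4*(-158) = -24 - 632 = -656)
(v - f(n)) - 1*(-34902) = (-656 - 1*(-1/30)) - 1*(-34902) = (-656 + 1/30) + 34902 = -19679/30 + 34902 = 1027381/30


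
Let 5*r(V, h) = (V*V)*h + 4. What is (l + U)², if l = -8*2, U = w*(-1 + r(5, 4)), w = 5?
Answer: 6889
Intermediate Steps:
r(V, h) = ⅘ + h*V²/5 (r(V, h) = ((V*V)*h + 4)/5 = (V²*h + 4)/5 = (h*V² + 4)/5 = (4 + h*V²)/5 = ⅘ + h*V²/5)
U = 99 (U = 5*(-1 + (⅘ + (⅕)*4*5²)) = 5*(-1 + (⅘ + (⅕)*4*25)) = 5*(-1 + (⅘ + 20)) = 5*(-1 + 104/5) = 5*(99/5) = 99)
l = -16
(l + U)² = (-16 + 99)² = 83² = 6889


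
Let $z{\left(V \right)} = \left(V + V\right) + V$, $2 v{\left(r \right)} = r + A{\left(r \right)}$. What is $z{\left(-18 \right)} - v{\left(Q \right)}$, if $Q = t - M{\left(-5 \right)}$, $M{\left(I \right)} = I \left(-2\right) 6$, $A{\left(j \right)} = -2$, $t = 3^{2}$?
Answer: $- \frac{55}{2} \approx -27.5$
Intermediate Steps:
$t = 9$
$M{\left(I \right)} = - 12 I$ ($M{\left(I \right)} = - 2 I 6 = - 12 I$)
$Q = -51$ ($Q = 9 - \left(-12\right) \left(-5\right) = 9 - 60 = -51$)
$v{\left(r \right)} = -1 + \frac{r}{2}$ ($v{\left(r \right)} = \frac{r - 2}{2} = \frac{-2 + r}{2} = -1 + \frac{r}{2}$)
$z{\left(V \right)} = 3 V$ ($z{\left(V \right)} = 2 V + V = 3 V$)
$z{\left(-18 \right)} - v{\left(Q \right)} = 3 \left(-18\right) - \left(-1 + \frac{1}{2} \left(-51\right)\right) = -54 - \left(-1 - \frac{51}{2}\right) = -54 - - \frac{53}{2} = -54 + \frac{53}{2} = - \frac{55}{2}$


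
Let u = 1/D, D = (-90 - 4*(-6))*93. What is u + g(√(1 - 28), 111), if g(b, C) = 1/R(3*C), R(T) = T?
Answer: 215/75702 ≈ 0.0028401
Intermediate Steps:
g(b, C) = 1/(3*C)
D = -6138 (D = (-90 + 24)*93 = -66*93 = -6138)
u = -1/6138 (u = 1/(-6138) = -1/6138 ≈ -0.00016292)
u + g(√(1 - 28), 111) = -1/6138 + (⅓)/111 = -1/6138 + (⅓)*(1/111) = -1/6138 + 1/333 = 215/75702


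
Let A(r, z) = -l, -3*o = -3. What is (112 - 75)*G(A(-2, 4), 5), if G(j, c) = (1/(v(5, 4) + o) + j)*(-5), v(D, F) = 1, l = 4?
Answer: 1295/2 ≈ 647.50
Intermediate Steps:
o = 1 (o = -1/3*(-3) = 1)
A(r, z) = -4 (A(r, z) = -1*4 = -4)
G(j, c) = -5/2 - 5*j (G(j, c) = (1/(1 + 1) + j)*(-5) = (1/2 + j)*(-5) = -5/2 - 5*j)
(112 - 75)*G(A(-2, 4), 5) = (112 - 75)*(-5/2 - 5*(-4)) = 37*(-5/2 + 20) = 37*(35/2) = 1295/2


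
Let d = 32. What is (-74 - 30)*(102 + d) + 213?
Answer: -13723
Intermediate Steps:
(-74 - 30)*(102 + d) + 213 = (-74 - 30)*(102 + 32) + 213 = -104*134 + 213 = -13936 + 213 = -13723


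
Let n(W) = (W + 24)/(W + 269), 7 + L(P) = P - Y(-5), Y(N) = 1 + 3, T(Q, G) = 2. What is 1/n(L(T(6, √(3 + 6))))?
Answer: 52/3 ≈ 17.333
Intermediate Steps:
Y(N) = 4
L(P) = -11 + P (L(P) = -7 + (P - 1*4) = -7 + (P - 4) = -7 + (-4 + P) = -11 + P)
n(W) = (24 + W)/(269 + W)
1/n(L(T(6, √(3 + 6)))) = 1/((24 + (-11 + 2))/(269 + (-11 + 2))) = 1/((24 - 9)/(269 - 9)) = 1/(15/260) = 1/((1/260)*15) = 1/(3/52) = 52/3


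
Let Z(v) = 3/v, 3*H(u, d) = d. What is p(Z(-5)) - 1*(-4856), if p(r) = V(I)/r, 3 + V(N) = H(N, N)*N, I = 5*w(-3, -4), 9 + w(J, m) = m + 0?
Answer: 22624/9 ≈ 2513.8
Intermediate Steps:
H(u, d) = d/3
w(J, m) = -9 + m (w(J, m) = -9 + (m + 0) = -9 + m)
I = -65 (I = 5*(-9 - 4) = 5*(-13) = -65)
V(N) = -3 + N**2/3 (V(N) = -3 + (N/3)*N = -3 + N**2/3)
p(r) = 4216/(3*r) (p(r) = (-3 + (1/3)*(-65)**2)/r = (-3 + (1/3)*4225)/r = (-3 + 4225/3)/r = 4216/(3*r))
p(Z(-5)) - 1*(-4856) = 4216/(3*((3/(-5)))) - 1*(-4856) = 4216/(3*((3*(-1/5)))) + 4856 = 4216/(3*(-3/5)) + 4856 = (4216/3)*(-5/3) + 4856 = -21080/9 + 4856 = 22624/9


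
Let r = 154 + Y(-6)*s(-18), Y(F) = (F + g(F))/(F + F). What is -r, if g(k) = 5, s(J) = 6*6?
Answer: -157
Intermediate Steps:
s(J) = 36
Y(F) = (5 + F)/(2*F) (Y(F) = (F + 5)/(F + F) = (5 + F)/((2*F)) = (5 + F)*(1/(2*F)) = (5 + F)/(2*F))
r = 157 (r = 154 + ((1/2)*(5 - 6)/(-6))*36 = 154 + ((1/2)*(-1/6)*(-1))*36 = 154 + (1/12)*36 = 154 + 3 = 157)
-r = -1*157 = -157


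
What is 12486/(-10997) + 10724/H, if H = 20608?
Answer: -4977845/8093792 ≈ -0.61502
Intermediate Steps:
12486/(-10997) + 10724/H = 12486/(-10997) + 10724/20608 = 12486*(-1/10997) + 10724*(1/20608) = -12486/10997 + 383/736 = -4977845/8093792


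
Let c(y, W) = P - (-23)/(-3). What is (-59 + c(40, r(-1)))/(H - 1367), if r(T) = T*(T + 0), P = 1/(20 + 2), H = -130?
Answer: 4397/98802 ≈ 0.044503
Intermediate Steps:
P = 1/22 ≈ 0.045455
r(T) = T**2 (r(T) = T*T = T**2)
c(y, W) = -503/66 (c(y, W) = 1/22 - (-23)/(-3) = 1/22 - (-23)*(-1)/3 = 1/22 - 1*23/3 = 1/22 - 23/3 = -503/66)
(-59 + c(40, r(-1)))/(H - 1367) = (-59 - 503/66)/(-130 - 1367) = -4397/66/(-1497) = -4397/66*(-1/1497) = 4397/98802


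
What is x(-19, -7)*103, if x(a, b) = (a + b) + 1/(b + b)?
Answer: -37595/14 ≈ -2685.4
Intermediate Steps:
x(a, b) = a + b + 1/(2*b) (x(a, b) = (a + b) + 1/(2*b) = a + b + 1/(2*b))
x(-19, -7)*103 = (-19 - 7 + (½)/(-7))*103 = (-19 - 7 + (½)*(-⅐))*103 = (-19 - 7 - 1/14)*103 = -365/14*103 = -37595/14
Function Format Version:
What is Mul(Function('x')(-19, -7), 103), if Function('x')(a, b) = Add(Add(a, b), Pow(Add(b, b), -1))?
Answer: Rational(-37595, 14) ≈ -2685.4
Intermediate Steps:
Function('x')(a, b) = Add(a, b, Mul(Rational(1, 2), Pow(b, -1))) (Function('x')(a, b) = Add(Add(a, b), Pow(Mul(2, b), -1)) = Add(Add(a, b), Mul(Rational(1, 2), Pow(b, -1))) = Add(a, b, Mul(Rational(1, 2), Pow(b, -1))))
Mul(Function('x')(-19, -7), 103) = Mul(Add(-19, -7, Mul(Rational(1, 2), Pow(-7, -1))), 103) = Mul(Add(-19, -7, Mul(Rational(1, 2), Rational(-1, 7))), 103) = Mul(Add(-19, -7, Rational(-1, 14)), 103) = Mul(Rational(-365, 14), 103) = Rational(-37595, 14)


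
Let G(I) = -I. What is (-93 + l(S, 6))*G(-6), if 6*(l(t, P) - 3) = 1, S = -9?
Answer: -539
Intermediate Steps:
l(t, P) = 19/6 (l(t, P) = 3 + (1/6)*1 = 3 + 1/6 = 19/6)
(-93 + l(S, 6))*G(-6) = (-93 + 19/6)*(-1*(-6)) = -539/6*6 = -539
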